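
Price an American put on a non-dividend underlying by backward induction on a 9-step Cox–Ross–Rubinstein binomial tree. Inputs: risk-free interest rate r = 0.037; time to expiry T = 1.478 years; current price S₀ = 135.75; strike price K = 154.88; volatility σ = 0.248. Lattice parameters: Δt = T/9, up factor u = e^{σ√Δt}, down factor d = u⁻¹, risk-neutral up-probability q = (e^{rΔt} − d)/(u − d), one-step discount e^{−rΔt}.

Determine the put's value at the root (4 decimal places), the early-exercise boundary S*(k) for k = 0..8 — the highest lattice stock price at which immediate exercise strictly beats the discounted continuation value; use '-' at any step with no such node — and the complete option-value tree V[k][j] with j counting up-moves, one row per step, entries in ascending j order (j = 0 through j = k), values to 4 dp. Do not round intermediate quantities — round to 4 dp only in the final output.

price = 24.8308
boundary = - - 111.0315 100.4152 111.0315 100.4152 111.0315 122.7702 135.7500
tree:
24.8308
33.4965 16.6419
43.8485 23.7605 9.8696
54.4648 32.8598 15.1339 4.8321
64.0660 43.8485 22.4924 8.1086 1.6810
72.7492 54.4648 32.1654 13.2887 3.1323 0.2796
80.6022 64.0660 43.8485 21.1094 5.7883 0.5685 0.0000
87.7042 72.7492 54.4648 32.1098 10.5887 1.1558 0.0000 0.0000
94.1273 80.6022 64.0660 43.8485 19.1300 2.3500 0.0000 0.0000 0.0000
99.9362 87.7042 72.7492 54.4648 32.1098 4.7780 0.0000 0.0000 0.0000 0.0000

Δt=0.16422, u=1.10572, d=0.90438, q=0.50517, disc=e^(-rΔt)=0.99394
k=9 terminal: V=max(K-S,0) → 99.9362 87.7042 72.7492 54.4648 32.1098 4.7780 0.0000 0.0000 0.0000 0.0000
k=8: j=0 S=60.7527 intr=94.1273 cont=93.1890 V=94.1273[EX]; j=1 S=74.2778 intr=80.6022 cont=79.6639 V=80.6022[EX]; j=2 S=90.8140 intr=64.0660 cont=63.1278 V=64.0660[EX]; j=3 S=111.0315 intr=43.8485 cont=42.9102 V=43.8485[EX]; j=4 S=135.7500 intr=19.1300 cont=18.1918 V=19.1300[EX]; j=5 S=165.9714 intr=0.0000 cont=2.3500 V=2.3500[hold]; j=6 S=202.9209 intr=0.0000 cont=0.0000 V=0.0000[hold]; j=7 S=248.0963 intr=0.0000 cont=0.0000 V=0.0000[hold]; j=8 S=303.3290 intr=0.0000 cont=0.0000 V=0.0000[hold]  S*(8)=135.7500
k=7: j=0 S=67.1758 intr=87.7042 cont=86.7660 V=87.7042[EX]; j=1 S=82.1308 intr=72.7492 cont=71.8110 V=72.7492[EX]; j=2 S=100.4152 intr=54.4648 cont=53.5265 V=54.4648[EX]; j=3 S=122.7702 intr=32.1098 cont=31.1715 V=32.1098[EX]; j=4 S=150.1020 intr=4.7780 cont=10.5887 V=10.5887[hold]; j=5 S=183.5186 intr=0.0000 cont=1.1558 V=1.1558[hold]; j=6 S=224.3746 intr=0.0000 cont=0.0000 V=0.0000[hold]; j=7 S=274.3261 intr=0.0000 cont=0.0000 V=0.0000[hold]  S*(7)=122.7702
k=6: j=0 S=74.2778 intr=80.6022 cont=79.6639 V=80.6022[EX]; j=1 S=90.8140 intr=64.0660 cont=63.1278 V=64.0660[EX]; j=2 S=111.0315 intr=43.8485 cont=42.9102 V=43.8485[EX]; j=3 S=135.7500 intr=19.1300 cont=21.1094 V=21.1094[hold]; j=4 S=165.9714 intr=0.0000 cont=5.7883 V=5.7883[hold]; j=5 S=202.9209 intr=0.0000 cont=0.5685 V=0.5685[hold]; j=6 S=248.0963 intr=0.0000 cont=0.0000 V=0.0000[hold]  S*(6)=111.0315
k=5: j=0 S=82.1308 intr=72.7492 cont=71.8110 V=72.7492[EX]; j=1 S=100.4152 intr=54.4648 cont=53.5265 V=54.4648[EX]; j=2 S=122.7702 intr=32.1098 cont=32.1654 V=32.1654[hold]; j=3 S=150.1020 intr=4.7780 cont=13.2887 V=13.2887[hold]; j=4 S=183.5186 intr=0.0000 cont=3.1323 V=3.1323[hold]; j=5 S=224.3746 intr=0.0000 cont=0.2796 V=0.2796[hold]  S*(5)=100.4152
k=4: j=0 S=90.8140 intr=64.0660 cont=63.1278 V=64.0660[EX]; j=1 S=111.0315 intr=43.8485 cont=42.9382 V=43.8485[EX]; j=2 S=135.7500 intr=19.1300 cont=22.4924 V=22.4924[hold]; j=3 S=165.9714 intr=0.0000 cont=8.1086 V=8.1086[hold]; j=4 S=202.9209 intr=0.0000 cont=1.6810 V=1.6810[hold]  S*(4)=111.0315
k=3: j=0 S=100.4152 intr=54.4648 cont=53.5265 V=54.4648[EX]; j=1 S=122.7702 intr=32.1098 cont=32.8598 V=32.8598[hold]; j=2 S=150.1020 intr=4.7780 cont=15.1339 V=15.1339[hold]; j=3 S=183.5186 intr=0.0000 cont=4.8321 V=4.8321[hold]  S*(3)=100.4152
k=2: j=0 S=111.0315 intr=43.8485 cont=43.2868 V=43.8485[EX]; j=1 S=135.7500 intr=19.1300 cont=23.7605 V=23.7605[hold]; j=2 S=165.9714 intr=0.0000 cont=9.8696 V=9.8696[hold]  S*(2)=111.0315
k=1: j=0 S=122.7702 intr=32.1098 cont=33.4965 V=33.4965[hold]; j=1 S=150.1020 intr=4.7780 cont=16.6419 V=16.6419[hold]  S*(1)=-
k=0: j=0 S=135.7500 intr=19.1300 cont=24.8308 V=24.8308[hold]  S*(0)=-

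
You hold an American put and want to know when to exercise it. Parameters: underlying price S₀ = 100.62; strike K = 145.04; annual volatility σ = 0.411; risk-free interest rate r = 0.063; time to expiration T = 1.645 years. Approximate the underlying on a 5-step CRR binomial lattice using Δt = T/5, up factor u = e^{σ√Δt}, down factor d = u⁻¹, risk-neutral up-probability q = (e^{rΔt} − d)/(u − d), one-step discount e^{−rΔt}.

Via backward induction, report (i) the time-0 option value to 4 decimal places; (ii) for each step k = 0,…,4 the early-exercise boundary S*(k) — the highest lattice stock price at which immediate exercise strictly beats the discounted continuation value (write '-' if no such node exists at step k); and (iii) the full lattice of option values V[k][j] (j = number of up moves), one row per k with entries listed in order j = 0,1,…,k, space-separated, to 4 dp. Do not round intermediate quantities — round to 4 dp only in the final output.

price = 47.5125
boundary = - 79.4881 62.7943 79.4881 100.6200
tree:
47.5125
65.5519 30.4340
82.2457 45.7024 15.5569
95.4336 65.5519 26.6265 4.4902
105.8518 82.2457 44.4200 8.9075 0.0000
114.0819 95.4336 65.5519 17.6702 0.0000 0.0000

params: Δt=0.32900 u=1.26585 d=0.78998 q=0.48535 e^(-rΔt)=0.97949
t_5 payoffs: 114.0819 95.4336 65.5519 17.6702 0.0000 0.0000
t_4: node(4,0) S=39.1882 payoff=105.8518 vs cont=102.8764 → 105.8518 [stop]  node(4,1) S=62.7943 payoff=82.2457 vs cont=79.2704 → 82.2457 [stop]  node(4,2) S=100.6200 payoff=44.4200 vs cont=41.4447 → 44.4200 [stop]  node(4,3) S=161.2310 payoff=0.0000 vs cont=8.9075 → 8.9075 [wait]  node(4,4) S=258.3526 payoff=0.0000 vs cont=0.0000 → 0.0000 [wait]  ⇒ S*(4)=100.6200
t_3: node(3,0) S=49.6064 payoff=95.4336 vs cont=92.4583 → 95.4336 [stop]  node(3,1) S=79.4881 payoff=65.5519 vs cont=62.5766 → 65.5519 [stop]  node(3,2) S=127.3698 payoff=17.6702 vs cont=26.6265 → 26.6265 [wait]  node(3,3) S=204.0942 payoff=0.0000 vs cont=4.4902 → 4.4902 [wait]  ⇒ S*(3)=79.4881
t_2: node(2,0) S=62.7943 payoff=82.2457 vs cont=79.2704 → 82.2457 [stop]  node(2,1) S=100.6200 payoff=44.4200 vs cont=45.7024 → 45.7024 [wait]  node(2,2) S=161.2310 payoff=0.0000 vs cont=15.5569 → 15.5569 [wait]  ⇒ S*(2)=62.7943
t_1: node(1,0) S=79.4881 payoff=65.5519 vs cont=63.1862 → 65.5519 [stop]  node(1,1) S=127.3698 payoff=17.6702 vs cont=30.4340 → 30.4340 [wait]  ⇒ S*(1)=79.4881
t_0: node(0,0) S=100.6200 payoff=44.4200 vs cont=47.5125 → 47.5125 [wait]  ⇒ S*(0)=-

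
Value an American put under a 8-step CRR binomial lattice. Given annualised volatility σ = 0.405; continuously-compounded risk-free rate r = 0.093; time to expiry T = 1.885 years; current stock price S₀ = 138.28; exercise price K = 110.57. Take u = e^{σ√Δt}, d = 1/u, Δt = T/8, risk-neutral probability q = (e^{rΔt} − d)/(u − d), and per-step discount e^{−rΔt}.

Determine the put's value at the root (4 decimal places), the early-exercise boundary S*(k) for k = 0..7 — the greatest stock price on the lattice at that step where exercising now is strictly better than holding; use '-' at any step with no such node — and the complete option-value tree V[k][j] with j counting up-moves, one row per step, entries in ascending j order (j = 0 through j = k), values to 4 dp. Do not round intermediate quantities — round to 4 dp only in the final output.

price = 10.0397
boundary = - - - - 62.9860 76.6696 62.9860 76.6696
tree:
10.0397
15.5292 5.1405
23.3529 8.5999 2.0011
33.9800 14.0397 3.6861 0.4501
47.5840 22.2363 6.6828 0.9332 0.0000
58.8254 33.9004 11.8658 1.9348 0.0000 0.0000
68.0604 47.5840 20.4762 4.0115 0.0000 0.0000 0.0000
75.6473 58.8254 33.9004 8.3172 0.0000 0.0000 0.0000 0.0000
81.8801 68.0604 47.5840 17.2442 0.0000 0.0000 0.0000 0.0000 0.0000

Δt=0.23563  u=1.21725  d=0.82153  q=0.50700  discount=0.97833
step 8 (expiry): payoffs max(K−S,0) = 81.8801 68.0604 47.5840 17.2442 0.0000 0.0000 0.0000 0.0000 0.0000
step 7: (k=7,j=0): S=34.9227, (K−S)⁺=75.6473, hold=73.2507 ⇒ V=75.6473 exercise | (k=7,j=1): S=51.7446, (K−S)⁺=58.8254, hold=56.4288 ⇒ V=58.8254 exercise | (k=7,j=2): S=76.6696, (K−S)⁺=33.9004, hold=31.5039 ⇒ V=33.9004 exercise | (k=7,j=3): S=113.6006, (K−S)⁺=0.0000, hold=8.3172 ⇒ V=8.3172 continue | (k=7,j=4): S=168.3209, (K−S)⁺=0.0000, hold=0.0000 ⇒ V=0.0000 continue | (k=7,j=5): S=249.3996, (K−S)⁺=0.0000, hold=0.0000 ⇒ V=0.0000 continue | (k=7,j=6): S=369.5331, (K−S)⁺=0.0000, hold=0.0000 ⇒ V=0.0000 continue | (k=7,j=7): S=547.5338, (K−S)⁺=0.0000, hold=0.0000 ⇒ V=0.0000 continue  boundary S*=76.6696
step 6: (k=6,j=0): S=42.5096, (K−S)⁺=68.0604, hold=65.6639 ⇒ V=68.0604 exercise | (k=6,j=1): S=62.9860, (K−S)⁺=47.5840, hold=45.1874 ⇒ V=47.5840 exercise | (k=6,j=2): S=93.3258, (K−S)⁺=17.2442, hold=20.4762 ⇒ V=20.4762 continue | (k=6,j=3): S=138.2800, (K−S)⁺=0.0000, hold=4.0115 ⇒ V=4.0115 continue | (k=6,j=4): S=204.8882, (K−S)⁺=0.0000, hold=0.0000 ⇒ V=0.0000 continue | (k=6,j=5): S=303.5810, (K−S)⁺=0.0000, hold=0.0000 ⇒ V=0.0000 continue | (k=6,j=6): S=449.8131, (K−S)⁺=0.0000, hold=0.0000 ⇒ V=0.0000 continue  boundary S*=62.9860
step 5: (k=5,j=0): S=51.7446, (K−S)⁺=58.8254, hold=56.4288 ⇒ V=58.8254 exercise | (k=5,j=1): S=76.6696, (K−S)⁺=33.9004, hold=33.1069 ⇒ V=33.9004 exercise | (k=5,j=2): S=113.6006, (K−S)⁺=0.0000, hold=11.8658 ⇒ V=11.8658 continue | (k=5,j=3): S=168.3209, (K−S)⁺=0.0000, hold=1.9348 ⇒ V=1.9348 continue | (k=5,j=4): S=249.3996, (K−S)⁺=0.0000, hold=0.0000 ⇒ V=0.0000 continue | (k=5,j=5): S=369.5331, (K−S)⁺=0.0000, hold=0.0000 ⇒ V=0.0000 continue  boundary S*=76.6696
step 4: (k=4,j=0): S=62.9860, (K−S)⁺=47.5840, hold=45.1874 ⇒ V=47.5840 exercise | (k=4,j=1): S=93.3258, (K−S)⁺=17.2442, hold=22.2363 ⇒ V=22.2363 continue | (k=4,j=2): S=138.2800, (K−S)⁺=0.0000, hold=6.6828 ⇒ V=6.6828 continue | (k=4,j=3): S=204.8882, (K−S)⁺=0.0000, hold=0.9332 ⇒ V=0.9332 continue | (k=4,j=4): S=303.5810, (K−S)⁺=0.0000, hold=0.0000 ⇒ V=0.0000 continue  boundary S*=62.9860
step 3: (k=3,j=0): S=76.6696, (K−S)⁺=33.9004, hold=33.9800 ⇒ V=33.9800 continue | (k=3,j=1): S=113.6006, (K−S)⁺=0.0000, hold=14.0397 ⇒ V=14.0397 continue | (k=3,j=2): S=168.3209, (K−S)⁺=0.0000, hold=3.6861 ⇒ V=3.6861 continue | (k=3,j=3): S=249.3996, (K−S)⁺=0.0000, hold=0.4501 ⇒ V=0.4501 continue  boundary S*=-
step 2: (k=2,j=0): S=93.3258, (K−S)⁺=17.2442, hold=23.3529 ⇒ V=23.3529 continue | (k=2,j=1): S=138.2800, (K−S)⁺=0.0000, hold=8.5999 ⇒ V=8.5999 continue | (k=2,j=2): S=204.8882, (K−S)⁺=0.0000, hold=2.0011 ⇒ V=2.0011 continue  boundary S*=-
step 1: (k=1,j=0): S=113.6006, (K−S)⁺=0.0000, hold=15.5292 ⇒ V=15.5292 continue | (k=1,j=1): S=168.3209, (K−S)⁺=0.0000, hold=5.1405 ⇒ V=5.1405 continue  boundary S*=-
step 0: (k=0,j=0): S=138.2800, (K−S)⁺=0.0000, hold=10.0397 ⇒ V=10.0397 continue  boundary S*=-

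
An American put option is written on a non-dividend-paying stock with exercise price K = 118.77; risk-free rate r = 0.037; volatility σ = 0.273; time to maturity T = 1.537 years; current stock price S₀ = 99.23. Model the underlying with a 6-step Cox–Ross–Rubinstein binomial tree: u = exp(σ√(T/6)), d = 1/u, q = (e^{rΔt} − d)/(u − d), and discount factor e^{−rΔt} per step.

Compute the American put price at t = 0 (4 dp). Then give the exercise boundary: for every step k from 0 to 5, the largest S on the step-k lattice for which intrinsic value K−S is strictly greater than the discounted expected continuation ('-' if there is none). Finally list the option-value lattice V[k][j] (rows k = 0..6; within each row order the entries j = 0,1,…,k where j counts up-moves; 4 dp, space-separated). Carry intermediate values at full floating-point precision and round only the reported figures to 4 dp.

price = 23.4502
boundary = - - 75.2709 86.4241 75.2709 86.4241
tree:
23.4502
32.5957 14.7465
43.4991 22.3073 7.4625
53.2130 32.3459 12.6883 2.3760
61.6732 43.4991 20.8180 4.7959 0.0000
69.0417 53.2130 32.3459 9.6805 0.0000 0.0000
75.4592 61.6732 43.4991 19.5400 0.0000 0.0000 0.0000

Δt=0.25617  u=1.14817  d=0.87095  q=0.49986  discount=0.99057
step 6 (expiry): payoffs max(K−S,0) = 75.4592 61.6732 43.4991 19.5400 0.0000 0.0000 0.0000
step 5: (k=5,j=0): S=49.7283, (K−S)⁺=69.0417, hold=67.9213 ⇒ V=69.0417 exercise | (k=5,j=1): S=65.5570, (K−S)⁺=53.2130, hold=52.0926 ⇒ V=53.2130 exercise | (k=5,j=2): S=86.4241, (K−S)⁺=32.3459, hold=31.2254 ⇒ V=32.3459 exercise | (k=5,j=3): S=113.9334, (K−S)⁺=4.8366, hold=9.6805 ⇒ V=9.6805 continue | (k=5,j=4): S=150.1989, (K−S)⁺=0.0000, hold=0.0000 ⇒ V=0.0000 continue | (k=5,j=5): S=198.0078, (K−S)⁺=0.0000, hold=0.0000 ⇒ V=0.0000 continue  boundary S*=86.4241
step 4: (k=4,j=0): S=57.0968, (K−S)⁺=61.6732, hold=60.5528 ⇒ V=61.6732 exercise | (k=4,j=1): S=75.2709, (K−S)⁺=43.4991, hold=42.3787 ⇒ V=43.4991 exercise | (k=4,j=2): S=99.2300, (K−S)⁺=19.5400, hold=20.8180 ⇒ V=20.8180 continue | (k=4,j=3): S=130.8154, (K−S)⁺=0.0000, hold=4.7959 ⇒ V=4.7959 continue | (k=4,j=4): S=172.4545, (K−S)⁺=0.0000, hold=0.0000 ⇒ V=0.0000 continue  boundary S*=75.2709
step 3: (k=3,j=0): S=65.5570, (K−S)⁺=53.2130, hold=52.0926 ⇒ V=53.2130 exercise | (k=3,j=1): S=86.4241, (K−S)⁺=32.3459, hold=31.8583 ⇒ V=32.3459 exercise | (k=3,j=2): S=113.9334, (K−S)⁺=4.8366, hold=12.6883 ⇒ V=12.6883 continue | (k=3,j=3): S=150.1989, (K−S)⁺=0.0000, hold=2.3760 ⇒ V=2.3760 continue  boundary S*=86.4241
step 2: (k=2,j=0): S=75.2709, (K−S)⁺=43.4991, hold=42.3787 ⇒ V=43.4991 exercise | (k=2,j=1): S=99.2300, (K−S)⁺=19.5400, hold=22.3073 ⇒ V=22.3073 continue | (k=2,j=2): S=130.8154, (K−S)⁺=0.0000, hold=7.4625 ⇒ V=7.4625 continue  boundary S*=75.2709
step 1: (k=1,j=0): S=86.4241, (K−S)⁺=32.3459, hold=32.5957 ⇒ V=32.5957 continue | (k=1,j=1): S=113.9334, (K−S)⁺=4.8366, hold=14.7465 ⇒ V=14.7465 continue  boundary S*=-
step 0: (k=0,j=0): S=99.2300, (K−S)⁺=19.5400, hold=23.4502 ⇒ V=23.4502 continue  boundary S*=-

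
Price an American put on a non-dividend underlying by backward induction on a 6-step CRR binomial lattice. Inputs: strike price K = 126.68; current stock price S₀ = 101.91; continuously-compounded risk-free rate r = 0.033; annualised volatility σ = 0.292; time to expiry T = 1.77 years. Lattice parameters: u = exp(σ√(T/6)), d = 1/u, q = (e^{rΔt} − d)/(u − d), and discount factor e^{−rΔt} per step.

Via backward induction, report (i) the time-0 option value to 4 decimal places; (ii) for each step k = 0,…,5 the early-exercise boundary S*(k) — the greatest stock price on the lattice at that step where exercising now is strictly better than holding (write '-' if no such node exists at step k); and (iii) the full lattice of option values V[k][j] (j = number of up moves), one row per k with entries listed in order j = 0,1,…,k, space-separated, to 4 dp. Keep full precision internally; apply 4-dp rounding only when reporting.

Δt=0.29500, u=1.17187, d=0.85334, q=0.49115, disc=e^(-rΔt)=0.99031
k=6 terminal: V=max(K-S,0) → 87.3294 72.6411 52.4702 24.7700 0.0000 0.0000 0.0000
k=5: j=0 S=46.1136 intr=80.5664 cont=79.3392 V=80.5664[EX]; j=1 S=63.3263 intr=63.3537 cont=62.1265 V=63.3537[EX]; j=2 S=86.9639 intr=39.7161 cont=38.4888 V=39.7161[EX]; j=3 S=119.4248 intr=7.2552 cont=12.4822 V=12.4822[hold]; j=4 S=164.0022 intr=0.0000 cont=0.0000 V=0.0000[hold]; j=5 S=225.2190 intr=0.0000 cont=0.0000 V=0.0000[hold]  S*(5)=86.9639
k=4: j=0 S=54.0389 intr=72.6411 cont=71.4139 V=72.6411[EX]; j=1 S=74.2098 intr=52.4702 cont=51.2429 V=52.4702[EX]; j=2 S=101.9100 intr=24.7700 cont=26.0851 V=26.0851[hold]; j=3 S=139.9497 intr=0.0000 cont=6.2901 V=6.2901[hold]; j=4 S=192.1885 intr=0.0000 cont=0.0000 V=0.0000[hold]  S*(4)=74.2098
k=3: j=0 S=63.3263 intr=63.3537 cont=62.1265 V=63.3537[EX]; j=1 S=86.9639 intr=39.7161 cont=39.1285 V=39.7161[EX]; j=2 S=119.4248 intr=7.2552 cont=16.2043 V=16.2043[hold]; j=3 S=164.0022 intr=0.0000 cont=3.1697 V=3.1697[hold]  S*(3)=86.9639
k=2: j=0 S=74.2098 intr=52.4702 cont=51.2429 V=52.4702[EX]; j=1 S=101.9100 intr=24.7700 cont=27.8955 V=27.8955[hold]; j=2 S=139.9497 intr=0.0000 cont=9.7075 V=9.7075[hold]  S*(2)=74.2098
k=1: j=0 S=86.9639 intr=39.7161 cont=40.0090 V=40.0090[hold]; j=1 S=119.4248 intr=7.2552 cont=18.7788 V=18.7788[hold]  S*(1)=-
k=0: j=0 S=101.9100 intr=24.7700 cont=29.2953 V=29.2953[hold]  S*(0)=-

price = 29.2953
boundary = - - 74.2098 86.9639 74.2098 86.9639
tree:
29.2953
40.0090 18.7788
52.4702 27.8955 9.7075
63.3537 39.7161 16.2043 3.1697
72.6411 52.4702 26.0851 6.2901 0.0000
80.5664 63.3537 39.7161 12.4822 0.0000 0.0000
87.3294 72.6411 52.4702 24.7700 0.0000 0.0000 0.0000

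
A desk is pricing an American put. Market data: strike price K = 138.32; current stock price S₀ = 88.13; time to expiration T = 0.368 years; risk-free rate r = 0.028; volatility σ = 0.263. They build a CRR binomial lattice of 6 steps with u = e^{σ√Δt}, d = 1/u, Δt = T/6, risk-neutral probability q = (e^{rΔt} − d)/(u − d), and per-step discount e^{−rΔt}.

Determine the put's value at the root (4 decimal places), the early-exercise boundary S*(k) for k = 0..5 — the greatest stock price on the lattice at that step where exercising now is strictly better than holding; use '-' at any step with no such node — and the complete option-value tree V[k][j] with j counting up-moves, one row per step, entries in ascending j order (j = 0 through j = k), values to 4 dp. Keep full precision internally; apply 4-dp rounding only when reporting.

Δt=0.06133, u=1.06730, d=0.93694, q=0.49691, disc=e^(-rΔt)=0.99828
k=6 terminal: V=max(K-S,0) → 78.6987 70.4035 60.9541 50.1900 37.9283 23.9605 8.0494
k=5: j=0 S=63.6339 intr=74.6861 cont=74.4488 V=74.6861[EX]; j=1 S=72.4874 intr=65.8326 cont=65.5953 V=65.8326[EX]; j=2 S=82.5727 intr=55.7473 cont=55.5099 V=55.7473[EX]; j=3 S=94.0613 intr=44.2587 cont=44.0214 V=44.2587[EX]; j=4 S=107.1482 intr=31.1718 cont=30.9344 V=31.1718[EX]; j=5 S=122.0560 intr=16.2640 cont=16.0266 V=16.2640[EX]  S*(5)=122.0560
k=4: j=0 S=67.9165 intr=70.4035 cont=70.1661 V=70.4035[EX]; j=1 S=77.3659 intr=60.9541 cont=60.7168 V=60.9541[EX]; j=2 S=88.1300 intr=50.1900 cont=49.9527 V=50.1900[EX]; j=3 S=100.3917 intr=37.9283 cont=37.6909 V=37.9283[EX]; j=4 S=114.3595 intr=23.9605 cont=23.7232 V=23.9605[EX]  S*(4)=114.3595
k=3: j=0 S=72.4874 intr=65.8326 cont=65.5953 V=65.8326[EX]; j=1 S=82.5727 intr=55.7473 cont=55.5099 V=55.7473[EX]; j=2 S=94.0613 intr=44.2587 cont=44.0214 V=44.2587[EX]; j=3 S=107.1482 intr=31.1718 cont=30.9344 V=31.1718[EX]  S*(3)=107.1482
k=2: j=0 S=77.3659 intr=60.9541 cont=60.7168 V=60.9541[EX]; j=1 S=88.1300 intr=50.1900 cont=49.9527 V=50.1900[EX]; j=2 S=100.3917 intr=37.9283 cont=37.6909 V=37.9283[EX]  S*(2)=100.3917
k=1: j=0 S=82.5727 intr=55.7473 cont=55.5099 V=55.7473[EX]; j=1 S=94.0613 intr=44.2587 cont=44.0214 V=44.2587[EX]  S*(1)=94.0613
k=0: j=0 S=88.1300 intr=50.1900 cont=49.9527 V=50.1900[EX]  S*(0)=88.1300

price = 50.1900
boundary = 88.1300 94.0613 100.3917 107.1482 114.3595 122.0560
tree:
50.1900
55.7473 44.2587
60.9541 50.1900 37.9283
65.8326 55.7473 44.2587 31.1718
70.4035 60.9541 50.1900 37.9283 23.9605
74.6861 65.8326 55.7473 44.2587 31.1718 16.2640
78.6987 70.4035 60.9541 50.1900 37.9283 23.9605 8.0494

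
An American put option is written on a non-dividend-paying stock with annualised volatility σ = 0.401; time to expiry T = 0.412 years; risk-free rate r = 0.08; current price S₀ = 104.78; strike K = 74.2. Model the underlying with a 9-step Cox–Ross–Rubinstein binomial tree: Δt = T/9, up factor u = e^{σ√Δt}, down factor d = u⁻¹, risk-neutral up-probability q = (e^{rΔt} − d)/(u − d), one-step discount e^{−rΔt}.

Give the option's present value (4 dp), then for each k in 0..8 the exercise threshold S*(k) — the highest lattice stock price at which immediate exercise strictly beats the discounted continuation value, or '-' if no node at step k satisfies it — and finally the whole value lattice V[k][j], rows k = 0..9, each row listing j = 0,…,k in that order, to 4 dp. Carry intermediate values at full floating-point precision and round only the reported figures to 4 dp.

price = 0.7515
boundary = - - - - - - - 57.4712 62.6198
tree:
0.7515
1.2614 0.2470
2.0816 0.4502 0.0455
3.3659 0.8122 0.0913 0.0000
5.3090 1.4468 0.1833 0.0000 0.0000
8.1201 2.5359 0.3680 0.0000 0.0000 0.0000
11.9471 4.3514 0.7385 0.0000 0.0000 0.0000 0.0000
16.7288 7.2516 1.4822 0.0000 0.0000 0.0000 0.0000 0.0000
21.4540 11.5802 2.9748 0.0000 0.0000 0.0000 0.0000 0.0000 0.0000
25.7908 16.7288 5.9704 0.0000 0.0000 0.0000 0.0000 0.0000 0.0000 0.0000

Δt=0.04578  u=1.08959  d=0.91778  q=0.49992  discount=0.99634
step 9 (expiry): payoffs max(K−S,0) = 25.7908 16.7288 5.9704 0.0000 0.0000 0.0000 0.0000 0.0000 0.0000 0.0000
step 8: (k=8,j=0): S=52.7460, (K−S)⁺=21.4540, hold=21.1828 ⇒ V=21.4540 exercise | (k=8,j=1): S=62.6198, (K−S)⁺=11.5802, hold=11.3090 ⇒ V=11.5802 exercise | (k=8,j=2): S=74.3419, (K−S)⁺=0.0000, hold=2.9748 ⇒ V=2.9748 continue | (k=8,j=3): S=88.2584, (K−S)⁺=0.0000, hold=0.0000 ⇒ V=0.0000 continue | (k=8,j=4): S=104.7800, (K−S)⁺=0.0000, hold=0.0000 ⇒ V=0.0000 continue | (k=8,j=5): S=124.3944, (K−S)⁺=0.0000, hold=0.0000 ⇒ V=0.0000 continue | (k=8,j=6): S=147.6804, (K−S)⁺=0.0000, hold=0.0000 ⇒ V=0.0000 continue | (k=8,j=7): S=175.3255, (K−S)⁺=0.0000, hold=0.0000 ⇒ V=0.0000 continue | (k=8,j=8): S=208.1457, (K−S)⁺=0.0000, hold=0.0000 ⇒ V=0.0000 continue  boundary S*=62.6198
step 7: (k=7,j=0): S=57.4712, (K−S)⁺=16.7288, hold=16.4575 ⇒ V=16.7288 exercise | (k=7,j=1): S=68.2296, (K−S)⁺=5.9704, hold=7.2516 ⇒ V=7.2516 continue | (k=7,j=2): S=81.0019, (K−S)⁺=0.0000, hold=1.4822 ⇒ V=1.4822 continue | (k=7,j=3): S=96.1651, (K−S)⁺=0.0000, hold=0.0000 ⇒ V=0.0000 continue | (k=7,j=4): S=114.1667, (K−S)⁺=0.0000, hold=0.0000 ⇒ V=0.0000 continue | (k=7,j=5): S=135.5382, (K−S)⁺=0.0000, hold=0.0000 ⇒ V=0.0000 continue | (k=7,j=6): S=160.9104, (K−S)⁺=0.0000, hold=0.0000 ⇒ V=0.0000 continue | (k=7,j=7): S=191.0321, (K−S)⁺=0.0000, hold=0.0000 ⇒ V=0.0000 continue  boundary S*=57.4712
step 6: (k=6,j=0): S=62.6198, (K−S)⁺=11.5802, hold=11.9471 ⇒ V=11.9471 continue | (k=6,j=1): S=74.3419, (K−S)⁺=0.0000, hold=4.3514 ⇒ V=4.3514 continue | (k=6,j=2): S=88.2584, (K−S)⁺=0.0000, hold=0.7385 ⇒ V=0.7385 continue | (k=6,j=3): S=104.7800, (K−S)⁺=0.0000, hold=0.0000 ⇒ V=0.0000 continue | (k=6,j=4): S=124.3944, (K−S)⁺=0.0000, hold=0.0000 ⇒ V=0.0000 continue | (k=6,j=5): S=147.6804, (K−S)⁺=0.0000, hold=0.0000 ⇒ V=0.0000 continue | (k=6,j=6): S=175.3255, (K−S)⁺=0.0000, hold=0.0000 ⇒ V=0.0000 continue  boundary S*=-
step 5: (k=5,j=0): S=68.2296, (K−S)⁺=5.9704, hold=8.1201 ⇒ V=8.1201 continue | (k=5,j=1): S=81.0019, (K−S)⁺=0.0000, hold=2.5359 ⇒ V=2.5359 continue | (k=5,j=2): S=96.1651, (K−S)⁺=0.0000, hold=0.3680 ⇒ V=0.3680 continue | (k=5,j=3): S=114.1667, (K−S)⁺=0.0000, hold=0.0000 ⇒ V=0.0000 continue | (k=5,j=4): S=135.5382, (K−S)⁺=0.0000, hold=0.0000 ⇒ V=0.0000 continue | (k=5,j=5): S=160.9104, (K−S)⁺=0.0000, hold=0.0000 ⇒ V=0.0000 continue  boundary S*=-
step 4: (k=4,j=0): S=74.3419, (K−S)⁺=0.0000, hold=5.3090 ⇒ V=5.3090 continue | (k=4,j=1): S=88.2584, (K−S)⁺=0.0000, hold=1.4468 ⇒ V=1.4468 continue | (k=4,j=2): S=104.7800, (K−S)⁺=0.0000, hold=0.1833 ⇒ V=0.1833 continue | (k=4,j=3): S=124.3944, (K−S)⁺=0.0000, hold=0.0000 ⇒ V=0.0000 continue | (k=4,j=4): S=147.6804, (K−S)⁺=0.0000, hold=0.0000 ⇒ V=0.0000 continue  boundary S*=-
step 3: (k=3,j=0): S=81.0019, (K−S)⁺=0.0000, hold=3.3659 ⇒ V=3.3659 continue | (k=3,j=1): S=96.1651, (K−S)⁺=0.0000, hold=0.8122 ⇒ V=0.8122 continue | (k=3,j=2): S=114.1667, (K−S)⁺=0.0000, hold=0.0913 ⇒ V=0.0913 continue | (k=3,j=3): S=135.5382, (K−S)⁺=0.0000, hold=0.0000 ⇒ V=0.0000 continue  boundary S*=-
step 2: (k=2,j=0): S=88.2584, (K−S)⁺=0.0000, hold=2.0816 ⇒ V=2.0816 continue | (k=2,j=1): S=104.7800, (K−S)⁺=0.0000, hold=0.4502 ⇒ V=0.4502 continue | (k=2,j=2): S=124.3944, (K−S)⁺=0.0000, hold=0.0455 ⇒ V=0.0455 continue  boundary S*=-
step 1: (k=1,j=0): S=96.1651, (K−S)⁺=0.0000, hold=1.2614 ⇒ V=1.2614 continue | (k=1,j=1): S=114.1667, (K−S)⁺=0.0000, hold=0.2470 ⇒ V=0.2470 continue  boundary S*=-
step 0: (k=0,j=0): S=104.7800, (K−S)⁺=0.0000, hold=0.7515 ⇒ V=0.7515 continue  boundary S*=-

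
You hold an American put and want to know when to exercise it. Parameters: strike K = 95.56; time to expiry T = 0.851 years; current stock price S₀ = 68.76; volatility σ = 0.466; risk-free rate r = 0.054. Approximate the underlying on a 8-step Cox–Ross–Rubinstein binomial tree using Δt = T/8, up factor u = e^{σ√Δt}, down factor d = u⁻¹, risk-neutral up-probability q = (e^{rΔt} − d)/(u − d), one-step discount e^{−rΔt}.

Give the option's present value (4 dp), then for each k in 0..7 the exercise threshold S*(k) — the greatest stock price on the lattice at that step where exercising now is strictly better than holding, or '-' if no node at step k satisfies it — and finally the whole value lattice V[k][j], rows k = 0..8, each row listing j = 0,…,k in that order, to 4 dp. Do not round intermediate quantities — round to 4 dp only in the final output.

Δt=0.10637  u=1.16414  d=0.85900  q=0.48096  discount=0.99427
step 8 (expiry): payoffs max(K−S,0) = 75.1764 67.9355 58.1224 44.8233 26.8000 2.3742 0.0000 0.0000 0.0000
step 7: (k=7,j=0): S=23.7294, (K−S)⁺=71.8306, hold=71.2832 ⇒ V=71.8306 exercise | (k=7,j=1): S=32.1589, (K−S)⁺=63.4011, hold=62.8538 ⇒ V=63.4011 exercise | (k=7,j=2): S=43.5828, (K−S)⁺=51.9772, hold=51.4299 ⇒ V=51.9772 exercise | (k=7,j=3): S=59.0648, (K−S)⁺=36.4952, hold=35.9478 ⇒ V=36.4952 exercise | (k=7,j=4): S=80.0466, (K−S)⁺=15.5134, hold=14.9661 ⇒ V=15.5134 exercise | (k=7,j=5): S=108.4818, (K−S)⁺=0.0000, hold=1.2252 ⇒ V=1.2252 continue | (k=7,j=6): S=147.0181, (K−S)⁺=0.0000, hold=0.0000 ⇒ V=0.0000 continue | (k=7,j=7): S=199.2438, (K−S)⁺=0.0000, hold=0.0000 ⇒ V=0.0000 continue  boundary S*=80.0466
step 6: (k=6,j=0): S=27.6245, (K−S)⁺=67.9355, hold=67.3882 ⇒ V=67.9355 exercise | (k=6,j=1): S=37.4376, (K−S)⁺=58.1224, hold=57.5751 ⇒ V=58.1224 exercise | (k=6,j=2): S=50.7367, (K−S)⁺=44.8233, hold=44.2760 ⇒ V=44.8233 exercise | (k=6,j=3): S=68.7600, (K−S)⁺=26.8000, hold=26.2527 ⇒ V=26.8000 exercise | (k=6,j=4): S=93.1858, (K−S)⁺=2.3742, hold=8.5919 ⇒ V=8.5919 continue | (k=6,j=5): S=126.2885, (K−S)⁺=0.0000, hold=0.6323 ⇒ V=0.6323 continue | (k=6,j=6): S=171.1504, (K−S)⁺=0.0000, hold=0.0000 ⇒ V=0.0000 continue  boundary S*=68.7600
step 5: (k=5,j=0): S=32.1589, (K−S)⁺=63.4011, hold=62.8538 ⇒ V=63.4011 exercise | (k=5,j=1): S=43.5828, (K−S)⁺=51.9772, hold=51.4299 ⇒ V=51.9772 exercise | (k=5,j=2): S=59.0648, (K−S)⁺=36.4952, hold=35.9478 ⇒ V=36.4952 exercise | (k=5,j=3): S=80.0466, (K−S)⁺=15.5134, hold=17.9394 ⇒ V=17.9394 continue | (k=5,j=4): S=108.4818, (K−S)⁺=0.0000, hold=4.7364 ⇒ V=4.7364 continue | (k=5,j=5): S=147.0181, (K−S)⁺=0.0000, hold=0.3263 ⇒ V=0.3263 continue  boundary S*=59.0648
step 4: (k=4,j=0): S=37.4376, (K−S)⁺=58.1224, hold=57.5751 ⇒ V=58.1224 exercise | (k=4,j=1): S=50.7367, (K−S)⁺=44.8233, hold=44.2760 ⇒ V=44.8233 exercise | (k=4,j=2): S=68.7600, (K−S)⁺=26.8000, hold=27.4128 ⇒ V=27.4128 continue | (k=4,j=3): S=93.1858, (K−S)⁺=2.3742, hold=11.5230 ⇒ V=11.5230 continue | (k=4,j=4): S=126.2885, (K−S)⁺=0.0000, hold=2.6004 ⇒ V=2.6004 continue  boundary S*=50.7367
step 3: (k=3,j=0): S=43.5828, (K−S)⁺=51.9772, hold=51.4299 ⇒ V=51.9772 exercise | (k=3,j=1): S=59.0648, (K−S)⁺=36.4952, hold=36.2409 ⇒ V=36.4952 exercise | (k=3,j=2): S=80.0466, (K−S)⁺=15.5134, hold=19.6573 ⇒ V=19.6573 continue | (k=3,j=3): S=108.4818, (K−S)⁺=0.0000, hold=7.1902 ⇒ V=7.1902 continue  boundary S*=59.0648
step 2: (k=2,j=0): S=50.7367, (K−S)⁺=44.8233, hold=44.2760 ⇒ V=44.8233 exercise | (k=2,j=1): S=68.7600, (K−S)⁺=26.8000, hold=28.2342 ⇒ V=28.2342 continue | (k=2,j=2): S=93.1858, (K−S)⁺=2.3742, hold=13.5829 ⇒ V=13.5829 continue  boundary S*=50.7367
step 1: (k=1,j=0): S=59.0648, (K−S)⁺=36.4952, hold=36.6337 ⇒ V=36.6337 continue | (k=1,j=1): S=80.0466, (K−S)⁺=15.5134, hold=21.0663 ⇒ V=21.0663 continue  boundary S*=-
step 0: (k=0,j=0): S=68.7600, (K−S)⁺=26.8000, hold=28.9795 ⇒ V=28.9795 continue  boundary S*=-

price = 28.9795
boundary = - - 50.7367 59.0648 50.7367 59.0648 68.7600 80.0466
tree:
28.9795
36.6337 21.0663
44.8233 28.2342 13.5829
51.9772 36.4952 19.6573 7.1902
58.1224 44.8233 27.4128 11.5230 2.6004
63.4011 51.9772 36.4952 17.9394 4.7364 0.3263
67.9355 58.1224 44.8233 26.8000 8.5919 0.6323 0.0000
71.8306 63.4011 51.9772 36.4952 15.5134 1.2252 0.0000 0.0000
75.1764 67.9355 58.1224 44.8233 26.8000 2.3742 0.0000 0.0000 0.0000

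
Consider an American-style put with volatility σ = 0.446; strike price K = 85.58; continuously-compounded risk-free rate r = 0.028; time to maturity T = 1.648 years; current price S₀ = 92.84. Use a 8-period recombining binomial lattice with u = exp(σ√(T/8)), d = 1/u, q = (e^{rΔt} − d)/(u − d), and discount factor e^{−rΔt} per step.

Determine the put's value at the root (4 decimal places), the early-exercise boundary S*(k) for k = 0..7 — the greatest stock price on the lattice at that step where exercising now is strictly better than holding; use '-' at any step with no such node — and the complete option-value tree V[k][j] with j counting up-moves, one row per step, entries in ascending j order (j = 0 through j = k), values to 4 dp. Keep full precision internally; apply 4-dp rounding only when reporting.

Δt=0.20600, u=1.22437, d=0.81675, q=0.46376, disc=e^(-rΔt)=0.99425
k=8 terminal: V=max(K-S,0) → 67.1964 58.0214 44.2673 23.6488 0.0000 0.0000 0.0000 0.0000 0.0000
k=7: j=0 S=22.5084 intr=63.0716 cont=62.5794 V=63.0716[EX]; j=1 S=33.7420 intr=51.8380 cont=51.3458 V=51.8380[EX]; j=2 S=50.5820 intr=34.9980 cont=34.5058 V=34.9980[EX]; j=3 S=75.8267 intr=9.7533 cont=12.6086 V=12.6086[hold]; j=4 S=113.6706 intr=0.0000 cont=0.0000 V=0.0000[hold]; j=5 S=170.4017 intr=0.0000 cont=0.0000 V=0.0000[hold]; j=6 S=255.4464 intr=0.0000 cont=0.0000 V=0.0000[hold]; j=7 S=382.9355 intr=0.0000 cont=0.0000 V=0.0000[hold]  S*(7)=50.5820
k=6: j=0 S=27.5586 intr=58.0214 cont=57.5292 V=58.0214[EX]; j=1 S=41.3127 intr=44.2673 cont=43.7751 V=44.2673[EX]; j=2 S=61.9312 intr=23.6488 cont=24.4732 V=24.4732[hold]; j=3 S=92.8400 intr=0.0000 cont=6.7224 V=6.7224[hold]; j=4 S=139.1749 intr=0.0000 cont=0.0000 V=0.0000[hold]; j=5 S=208.6349 intr=0.0000 cont=0.0000 V=0.0000[hold]; j=6 S=312.7611 intr=0.0000 cont=0.0000 V=0.0000[hold]  S*(6)=41.3127
k=5: j=0 S=33.7420 intr=51.8380 cont=51.3458 V=51.8380[EX]; j=1 S=50.5820 intr=34.9980 cont=34.8859 V=34.9980[EX]; j=2 S=75.8267 intr=9.7533 cont=16.1477 V=16.1477[hold]; j=3 S=113.6706 intr=0.0000 cont=3.5841 V=3.5841[hold]; j=4 S=170.4017 intr=0.0000 cont=0.0000 V=0.0000[hold]; j=5 S=255.4464 intr=0.0000 cont=0.0000 V=0.0000[hold]  S*(5)=50.5820
k=4: j=0 S=41.3127 intr=44.2673 cont=43.7751 V=44.2673[EX]; j=1 S=61.9312 intr=23.6488 cont=26.1050 V=26.1050[hold]; j=2 S=92.8400 intr=0.0000 cont=10.2619 V=10.2619[hold]; j=3 S=139.1749 intr=0.0000 cont=1.9109 V=1.9109[hold]; j=4 S=208.6349 intr=0.0000 cont=0.0000 V=0.0000[hold]  S*(4)=41.3127
k=3: j=0 S=50.5820 intr=34.9980 cont=35.6383 V=35.6383[hold]; j=1 S=75.8267 intr=9.7533 cont=18.6498 V=18.6498[hold]; j=2 S=113.6706 intr=0.0000 cont=6.3523 V=6.3523[hold]; j=3 S=170.4017 intr=0.0000 cont=1.0188 V=1.0188[hold]  S*(3)=-
k=2: j=0 S=61.9312 intr=23.6488 cont=27.6001 V=27.6001[hold]; j=1 S=92.8400 intr=0.0000 cont=12.8723 V=12.8723[hold]; j=2 S=139.1749 intr=0.0000 cont=3.8566 V=3.8566[hold]  S*(2)=-
k=1: j=0 S=75.8267 intr=9.7533 cont=20.6505 V=20.6505[hold]; j=1 S=113.6706 intr=0.0000 cont=8.6412 V=8.6412[hold]  S*(1)=-
k=0: j=0 S=92.8400 intr=0.0000 cont=14.9944 V=14.9944[hold]  S*(0)=-

price = 14.9944
boundary = - - - - 41.3127 50.5820 41.3127 50.5820
tree:
14.9944
20.6505 8.6412
27.6001 12.8723 3.8566
35.6383 18.6498 6.3523 1.0188
44.2673 26.1050 10.2619 1.9109 0.0000
51.8380 34.9980 16.1477 3.5841 0.0000 0.0000
58.0214 44.2673 24.4732 6.7224 0.0000 0.0000 0.0000
63.0716 51.8380 34.9980 12.6086 0.0000 0.0000 0.0000 0.0000
67.1964 58.0214 44.2673 23.6488 0.0000 0.0000 0.0000 0.0000 0.0000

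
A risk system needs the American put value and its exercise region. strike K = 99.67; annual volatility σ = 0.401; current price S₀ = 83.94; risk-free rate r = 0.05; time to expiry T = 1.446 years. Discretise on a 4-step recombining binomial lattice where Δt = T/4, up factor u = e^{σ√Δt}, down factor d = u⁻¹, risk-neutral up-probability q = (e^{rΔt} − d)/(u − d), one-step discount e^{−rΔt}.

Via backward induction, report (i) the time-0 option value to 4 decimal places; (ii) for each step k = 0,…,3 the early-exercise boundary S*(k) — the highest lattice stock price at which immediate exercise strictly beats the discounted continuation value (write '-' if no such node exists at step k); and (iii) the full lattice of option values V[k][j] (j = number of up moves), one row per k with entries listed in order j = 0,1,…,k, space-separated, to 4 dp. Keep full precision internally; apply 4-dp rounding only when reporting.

price = 23.6576
boundary = - - 51.8265 65.9569
tree:
23.6576
34.4391 12.7628
47.8435 21.0855 4.1423
58.9467 33.7131 8.0721 0.0000
67.6712 47.8435 15.7300 0.0000 0.0000

Δt=0.36150  u=1.27265  d=0.78576  q=0.47748  discount=0.98209
step 4 (expiry): payoffs max(K−S,0) = 67.6712 47.8435 15.7300 0.0000 0.0000
step 3: (k=3,j=0): S=40.7233, (K−S)⁺=58.9467, hold=57.1614 ⇒ V=58.9467 exercise | (k=3,j=1): S=65.9569, (K−S)⁺=33.7131, hold=31.9277 ⇒ V=33.7131 exercise | (k=3,j=2): S=106.8262, (K−S)⁺=0.0000, hold=8.0721 ⇒ V=8.0721 continue | (k=3,j=3): S=173.0195, (K−S)⁺=0.0000, hold=0.0000 ⇒ V=0.0000 continue  boundary S*=65.9569
step 2: (k=2,j=0): S=51.8265, (K−S)⁺=47.8435, hold=46.0582 ⇒ V=47.8435 exercise | (k=2,j=1): S=83.9400, (K−S)⁺=15.7300, hold=21.0855 ⇒ V=21.0855 continue | (k=2,j=2): S=135.9522, (K−S)⁺=0.0000, hold=4.1423 ⇒ V=4.1423 continue  boundary S*=51.8265
step 1: (k=1,j=0): S=65.9569, (K−S)⁺=33.7131, hold=34.4391 ⇒ V=34.4391 continue | (k=1,j=1): S=106.8262, (K−S)⁺=0.0000, hold=12.7628 ⇒ V=12.7628 continue  boundary S*=-
step 0: (k=0,j=0): S=83.9400, (K−S)⁺=15.7300, hold=23.6576 ⇒ V=23.6576 continue  boundary S*=-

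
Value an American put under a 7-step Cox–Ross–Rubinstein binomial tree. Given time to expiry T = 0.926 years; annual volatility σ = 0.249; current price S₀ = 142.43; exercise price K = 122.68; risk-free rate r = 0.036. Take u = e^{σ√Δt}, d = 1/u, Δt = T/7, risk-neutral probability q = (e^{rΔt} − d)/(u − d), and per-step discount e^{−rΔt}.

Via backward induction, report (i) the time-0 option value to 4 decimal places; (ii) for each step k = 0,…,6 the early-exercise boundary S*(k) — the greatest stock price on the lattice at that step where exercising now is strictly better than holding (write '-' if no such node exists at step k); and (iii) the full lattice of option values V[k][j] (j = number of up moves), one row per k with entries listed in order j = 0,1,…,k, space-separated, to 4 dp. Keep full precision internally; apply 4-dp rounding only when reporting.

params: Δt=0.13229 u=1.09479 d=0.91342 q=0.50369 e^(-rΔt)=0.99525
t_7 payoffs: 47.1219 32.1184 14.1357 0.0000 0.0000 0.0000 0.0000 0.0000
t_6: node(6,0) S=82.7204 payoff=39.9596 vs cont=39.3767 → 39.9596 [stop]  node(6,1) S=99.1461 payoff=23.5339 vs cont=22.9511 → 23.5339 [stop]  node(6,2) S=118.8334 payoff=3.8466 vs cont=6.9823 → 6.9823 [wait]  node(6,3) S=142.4300 payoff=0.0000 vs cont=0.0000 → 0.0000 [wait]  node(6,4) S=170.7121 payoff=0.0000 vs cont=0.0000 → 0.0000 [wait]  node(6,5) S=204.6102 payoff=0.0000 vs cont=0.0000 → 0.0000 [wait]  node(6,6) S=245.2394 payoff=0.0000 vs cont=0.0000 → 0.0000 [wait]  ⇒ S*(6)=99.1461
t_5: node(5,0) S=90.5616 payoff=32.1184 vs cont=31.5355 → 32.1184 [stop]  node(5,1) S=108.5443 payoff=14.1357 vs cont=15.1248 → 15.1248 [wait]  node(5,2) S=130.0978 payoff=0.0000 vs cont=3.4489 → 3.4489 [wait]  node(5,3) S=155.9312 payoff=0.0000 vs cont=0.0000 → 0.0000 [wait]  node(5,4) S=186.8942 payoff=0.0000 vs cont=0.0000 → 0.0000 [wait]  node(5,5) S=224.0056 payoff=0.0000 vs cont=0.0000 → 0.0000 [wait]  ⇒ S*(5)=90.5616
t_4: node(4,0) S=99.1461 payoff=23.5339 vs cont=23.4469 → 23.5339 [stop]  node(4,1) S=118.8334 payoff=3.8466 vs cont=9.1998 → 9.1998 [wait]  node(4,2) S=142.4300 payoff=0.0000 vs cont=1.7036 → 1.7036 [wait]  node(4,3) S=170.7121 payoff=0.0000 vs cont=0.0000 → 0.0000 [wait]  node(4,4) S=204.6102 payoff=0.0000 vs cont=0.0000 → 0.0000 [wait]  ⇒ S*(4)=99.1461
t_3: node(3,0) S=108.5443 payoff=14.1357 vs cont=16.2364 → 16.2364 [wait]  node(3,1) S=130.0978 payoff=0.0000 vs cont=5.3982 → 5.3982 [wait]  node(3,2) S=155.9312 payoff=0.0000 vs cont=0.8415 → 0.8415 [wait]  node(3,3) S=186.8942 payoff=0.0000 vs cont=0.0000 → 0.0000 [wait]  ⇒ S*(3)=-
t_2: node(2,0) S=118.8334 payoff=3.8466 vs cont=10.7261 → 10.7261 [wait]  node(2,1) S=142.4300 payoff=0.0000 vs cont=3.0883 → 3.0883 [wait]  node(2,2) S=170.7121 payoff=0.0000 vs cont=0.4156 → 0.4156 [wait]  ⇒ S*(2)=-
t_1: node(1,0) S=130.0978 payoff=0.0000 vs cont=6.8463 → 6.8463 [wait]  node(1,1) S=155.9312 payoff=0.0000 vs cont=1.7338 → 1.7338 [wait]  ⇒ S*(1)=-
t_0: node(0,0) S=142.4300 payoff=0.0000 vs cont=4.2509 → 4.2509 [wait]  ⇒ S*(0)=-

price = 4.2509
boundary = - - - - 99.1461 90.5616 99.1461
tree:
4.2509
6.8463 1.7338
10.7261 3.0883 0.4156
16.2364 5.3982 0.8415 0.0000
23.5339 9.1998 1.7036 0.0000 0.0000
32.1184 15.1248 3.4489 0.0000 0.0000 0.0000
39.9596 23.5339 6.9823 0.0000 0.0000 0.0000 0.0000
47.1219 32.1184 14.1357 0.0000 0.0000 0.0000 0.0000 0.0000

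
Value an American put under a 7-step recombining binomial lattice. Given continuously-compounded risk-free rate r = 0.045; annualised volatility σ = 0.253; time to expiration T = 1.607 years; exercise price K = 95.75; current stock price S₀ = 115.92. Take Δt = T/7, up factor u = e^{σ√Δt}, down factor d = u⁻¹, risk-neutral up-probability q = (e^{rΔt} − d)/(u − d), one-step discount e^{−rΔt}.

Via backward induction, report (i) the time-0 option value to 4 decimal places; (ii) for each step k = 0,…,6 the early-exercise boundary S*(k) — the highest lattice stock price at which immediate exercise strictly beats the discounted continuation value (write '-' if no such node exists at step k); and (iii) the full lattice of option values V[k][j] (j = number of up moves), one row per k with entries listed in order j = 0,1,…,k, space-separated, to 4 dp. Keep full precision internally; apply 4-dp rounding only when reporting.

price = 4.0438
boundary = - - - - 71.3798 63.2309 71.3798
tree:
4.0438
6.6524 1.6439
10.6440 2.9898 0.3969
16.4547 5.3315 0.8225 0.0000
24.3702 9.2575 1.7045 0.0000 0.0000
32.5191 15.4723 3.5324 0.0000 0.0000 0.0000
39.7377 24.3702 7.3206 0.0000 0.0000 0.0000 0.0000
46.1322 32.5191 15.1712 0.0000 0.0000 0.0000 0.0000 0.0000

Δt=0.22957, u=1.12887, d=0.88584, q=0.51246, disc=e^(-rΔt)=0.98972
k=7 terminal: V=max(K-S,0) → 46.1322 32.5191 15.1712 0.0000 0.0000 0.0000 0.0000 0.0000
k=6: j=0 S=56.0123 intr=39.7377 cont=38.7536 V=39.7377[EX]; j=1 S=71.3798 intr=24.3702 cont=23.3862 V=24.3702[EX]; j=2 S=90.9634 intr=4.7866 cont=7.3206 V=7.3206[hold]; j=3 S=115.9200 intr=0.0000 cont=0.0000 V=0.0000[hold]; j=4 S=147.7236 intr=0.0000 cont=0.0000 V=0.0000[hold]; j=5 S=188.2529 intr=0.0000 cont=0.0000 V=0.0000[hold]; j=6 S=239.9016 intr=0.0000 cont=0.0000 V=0.0000[hold]  S*(6)=71.3798
k=5: j=0 S=63.2309 intr=32.5191 cont=31.5350 V=32.5191[EX]; j=1 S=80.5788 intr=15.1712 cont=15.4723 V=15.4723[hold]; j=2 S=102.6863 intr=0.0000 cont=3.5324 V=3.5324[hold]; j=3 S=130.8592 intr=0.0000 cont=0.0000 V=0.0000[hold]; j=4 S=166.7615 intr=0.0000 cont=0.0000 V=0.0000[hold]; j=5 S=212.5139 intr=0.0000 cont=0.0000 V=0.0000[hold]  S*(5)=63.2309
k=4: j=0 S=71.3798 intr=24.3702 cont=23.5389 V=24.3702[EX]; j=1 S=90.9634 intr=4.7866 cont=9.2575 V=9.2575[hold]; j=2 S=115.9200 intr=0.0000 cont=1.7045 V=1.7045[hold]; j=3 S=147.7236 intr=0.0000 cont=0.0000 V=0.0000[hold]; j=4 S=188.2529 intr=0.0000 cont=0.0000 V=0.0000[hold]  S*(4)=71.3798
k=3: j=0 S=80.5788 intr=15.1712 cont=16.4547 V=16.4547[hold]; j=1 S=102.6863 intr=0.0000 cont=5.3315 V=5.3315[hold]; j=2 S=130.8592 intr=0.0000 cont=0.8225 V=0.8225[hold]; j=3 S=166.7615 intr=0.0000 cont=0.0000 V=0.0000[hold]  S*(3)=-
k=2: j=0 S=90.9634 intr=4.7866 cont=10.6440 V=10.6440[hold]; j=1 S=115.9200 intr=0.0000 cont=2.9898 V=2.9898[hold]; j=2 S=147.7236 intr=0.0000 cont=0.3969 V=0.3969[hold]  S*(2)=-
k=1: j=0 S=102.6863 intr=0.0000 cont=6.6524 V=6.6524[hold]; j=1 S=130.8592 intr=0.0000 cont=1.6439 V=1.6439[hold]  S*(1)=-
k=0: j=0 S=115.9200 intr=0.0000 cont=4.0438 V=4.0438[hold]  S*(0)=-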